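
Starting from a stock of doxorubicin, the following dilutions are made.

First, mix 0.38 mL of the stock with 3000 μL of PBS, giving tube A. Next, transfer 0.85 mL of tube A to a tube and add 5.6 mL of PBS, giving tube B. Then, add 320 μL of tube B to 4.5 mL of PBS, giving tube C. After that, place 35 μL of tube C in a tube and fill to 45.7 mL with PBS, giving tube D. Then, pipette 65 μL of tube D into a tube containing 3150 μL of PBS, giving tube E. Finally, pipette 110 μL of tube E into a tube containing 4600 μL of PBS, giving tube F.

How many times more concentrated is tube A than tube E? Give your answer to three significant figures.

Step 1: 0.38 mL + 3000 μL = 3.38 mL total → factor 3.38/0.38 = 8.8947
Step 2: 0.85 mL + 5.6 mL = 6.45 mL total → factor 6.45/0.85 = 7.5882
Step 3: 320 μL + 4.5 mL = 4820 μL total → factor 4820/320 = 15.062
Step 4: 35 μL brought to 45.7 mL → factor 45700/35 = 1305.7
Step 5: 65 μL + 3150 μL = 3215 μL total → factor 3215/65 = 49.462
Dilution factor to tube A = 8.8947; to tube E = 6.5658 × 10^7
[tube A]/[tube E] = (factor to tube E)/(factor to tube A) = 6.5658 × 10^7/8.8947 = 7.38 × 10^6

7.38 × 10^6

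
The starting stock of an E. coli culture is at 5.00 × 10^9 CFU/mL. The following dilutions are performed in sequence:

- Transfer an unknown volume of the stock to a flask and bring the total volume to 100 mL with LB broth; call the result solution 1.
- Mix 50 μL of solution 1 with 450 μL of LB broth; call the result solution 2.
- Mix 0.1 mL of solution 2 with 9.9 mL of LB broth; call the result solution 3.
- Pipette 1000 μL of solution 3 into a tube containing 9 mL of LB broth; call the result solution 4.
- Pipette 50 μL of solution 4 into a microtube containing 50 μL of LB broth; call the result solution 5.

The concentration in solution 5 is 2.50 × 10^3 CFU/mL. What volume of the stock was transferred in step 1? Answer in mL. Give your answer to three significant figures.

1.00 mL

Step 1: v brought to 100 mL → factor = 100 mL/v
Step 2: 50 μL + 450 μL = 500 μL total → factor 500/50 = 10
Step 3: 0.1 mL + 9.9 mL = 10 mL total → factor 10/0.1 = 100
Step 4: 1000 μL + 9 mL = 10000 μL total → factor 10000/1000 = 10
Step 5: 50 μL + 50 μL = 100 μL total → factor 100/50 = 2
Product of known-step factors = 20000
Overall factor = 5.00 × 10^9 CFU/mL / (2.50 × 10^3 CFU/mL) = 2 × 10^6
Step-1 factor = 2 × 10^6 / 20000 = 100
v = 100 mL / 100 = 1.00 mL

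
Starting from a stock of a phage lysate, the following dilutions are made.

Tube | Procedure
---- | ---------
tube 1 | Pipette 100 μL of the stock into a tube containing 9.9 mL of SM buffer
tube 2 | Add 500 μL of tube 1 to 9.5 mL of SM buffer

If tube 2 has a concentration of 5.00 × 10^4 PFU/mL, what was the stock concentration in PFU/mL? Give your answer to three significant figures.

Step 1: 100 μL + 9.9 mL = 10000 μL total → factor 10000/100 = 100
Step 2: 500 μL + 9.5 mL = 10000 μL total → factor 10000/500 = 20
Overall dilution factor = 100 × 20 = 2000
Stock = 5.00 × 10^4 PFU/mL × 2000 = 1.00 × 10^8 PFU/mL

1.00 × 10^8 PFU/mL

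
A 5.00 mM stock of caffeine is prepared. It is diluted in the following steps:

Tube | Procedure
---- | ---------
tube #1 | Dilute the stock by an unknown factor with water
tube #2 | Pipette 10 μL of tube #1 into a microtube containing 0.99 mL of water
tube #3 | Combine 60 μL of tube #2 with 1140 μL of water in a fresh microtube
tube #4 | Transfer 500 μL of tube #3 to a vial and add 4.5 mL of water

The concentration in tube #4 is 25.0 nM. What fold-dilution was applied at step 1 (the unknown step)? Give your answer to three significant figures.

10.0-fold

Step 1: unknown factor x
Step 2: 10 μL + 0.99 mL = 1000 μL total → factor 1000/10 = 100
Step 3: 60 μL + 1140 μL = 1200 μL total → factor 1200/60 = 20
Step 4: 500 μL + 4.5 mL = 5000 μL total → factor 5000/500 = 10
Product of known-step factors = 20000
Overall factor = 5.00 mM / (25.0 nM) = 2 × 10^5
x = 2 × 10^5 / 20000 = 10.0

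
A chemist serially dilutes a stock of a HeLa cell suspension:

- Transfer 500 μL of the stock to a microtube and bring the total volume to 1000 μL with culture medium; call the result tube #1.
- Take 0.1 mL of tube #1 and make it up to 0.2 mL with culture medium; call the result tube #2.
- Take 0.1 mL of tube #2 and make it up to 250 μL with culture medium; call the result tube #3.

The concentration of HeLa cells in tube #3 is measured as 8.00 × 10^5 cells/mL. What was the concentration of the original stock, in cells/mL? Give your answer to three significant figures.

8.00 × 10^6 cells/mL

Step 1: 500 μL brought to 1000 μL → factor 1000/500 = 2
Step 2: 0.1 mL brought to 0.2 mL → factor 0.2/0.1 = 2
Step 3: 0.1 mL brought to 250 μL → factor 0.25/0.1 = 2.5
Overall dilution factor = 2 × 2 × 2.5 = 10
Stock = 8.00 × 10^5 cells/mL × 10 = 8.00 × 10^6 cells/mL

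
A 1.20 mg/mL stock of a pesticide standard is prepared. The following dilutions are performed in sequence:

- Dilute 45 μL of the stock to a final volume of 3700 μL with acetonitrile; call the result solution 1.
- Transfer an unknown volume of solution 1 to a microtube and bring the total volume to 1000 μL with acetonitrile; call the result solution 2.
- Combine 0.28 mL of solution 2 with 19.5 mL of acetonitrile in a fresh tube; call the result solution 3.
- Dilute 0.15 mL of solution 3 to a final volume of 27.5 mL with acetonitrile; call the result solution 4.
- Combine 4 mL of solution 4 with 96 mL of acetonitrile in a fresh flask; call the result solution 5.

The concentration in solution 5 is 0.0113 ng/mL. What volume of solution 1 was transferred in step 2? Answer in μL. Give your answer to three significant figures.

251 μL

Step 1: 45 μL brought to 3700 μL → factor 3700/45 = 82.222
Step 2: v brought to 1000 μL → factor = 1000 μL/v
Step 3: 0.28 mL + 19.5 mL = 19.78 mL total → factor 19.78/0.28 = 70.643
Step 4: 0.15 mL brought to 27.5 mL → factor 27.5/0.15 = 183.33
Step 5: 4 mL + 96 mL = 100 mL total → factor 100/4 = 25
Product of known-step factors = 2.6622 × 10^7
Overall factor = 1.20 mg/mL / (0.0113 ng/mL) = 1.0619 × 10^8
Step-2 factor = 1.0619 × 10^8 / 2.6622 × 10^7 = 3.989
v = 1000 μL / 3.989 = 251 μL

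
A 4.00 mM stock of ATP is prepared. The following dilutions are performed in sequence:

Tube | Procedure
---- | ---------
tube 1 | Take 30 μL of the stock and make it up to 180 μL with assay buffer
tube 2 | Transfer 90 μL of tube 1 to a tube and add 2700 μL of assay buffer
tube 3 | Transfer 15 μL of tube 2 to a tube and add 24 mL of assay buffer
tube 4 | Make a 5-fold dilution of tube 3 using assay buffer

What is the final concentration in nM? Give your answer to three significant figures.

Step 1: 30 μL brought to 180 μL → factor 180/30 = 6
Step 2: 90 μL + 2700 μL = 2790 μL total → factor 2790/90 = 31
Step 3: 15 μL + 24 mL = 24015 μL total → factor 24015/15 = 1601
Step 4: 5-fold → factor 5
Overall dilution factor = 6 × 31 × 1601 × 5 = 1.4889 × 10^6
Final = 4.00 mM / 1.4889 × 10^6 = 2.686 × 10^-6 mM = 2.69 nM

2.69 nM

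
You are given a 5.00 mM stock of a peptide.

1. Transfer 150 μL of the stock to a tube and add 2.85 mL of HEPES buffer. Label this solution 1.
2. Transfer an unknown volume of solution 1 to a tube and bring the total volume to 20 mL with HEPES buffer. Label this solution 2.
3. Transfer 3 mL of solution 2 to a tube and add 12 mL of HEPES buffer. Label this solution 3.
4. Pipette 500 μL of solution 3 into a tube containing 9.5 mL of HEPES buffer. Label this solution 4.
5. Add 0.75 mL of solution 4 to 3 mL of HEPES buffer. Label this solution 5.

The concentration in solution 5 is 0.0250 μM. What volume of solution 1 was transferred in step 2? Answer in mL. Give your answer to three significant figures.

1.00 mL

Step 1: 150 μL + 2.85 mL = 3000 μL total → factor 3000/150 = 20
Step 2: v brought to 20 mL → factor = 20 mL/v
Step 3: 3 mL + 12 mL = 15 mL total → factor 15/3 = 5
Step 4: 500 μL + 9.5 mL = 10000 μL total → factor 10000/500 = 20
Step 5: 0.75 mL + 3 mL = 3.75 mL total → factor 3.75/0.75 = 5
Product of known-step factors = 10000
Overall factor = 5.00 mM / (0.0250 μM) = 2 × 10^5
Step-2 factor = 2 × 10^5 / 10000 = 20
v = 20 mL / 20 = 1.00 mL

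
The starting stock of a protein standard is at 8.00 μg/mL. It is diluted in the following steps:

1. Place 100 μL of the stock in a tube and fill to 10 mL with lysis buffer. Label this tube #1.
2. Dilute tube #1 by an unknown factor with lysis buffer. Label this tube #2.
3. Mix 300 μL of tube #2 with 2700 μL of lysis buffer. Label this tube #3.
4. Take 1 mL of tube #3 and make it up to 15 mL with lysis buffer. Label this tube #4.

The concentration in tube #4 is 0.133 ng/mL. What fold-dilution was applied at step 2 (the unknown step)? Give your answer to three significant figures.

Step 1: 100 μL brought to 10 mL → factor 10000/100 = 100
Step 2: unknown factor x
Step 3: 300 μL + 2700 μL = 3000 μL total → factor 3000/300 = 10
Step 4: 1 mL brought to 15 mL → factor 15/1 = 15
Product of known-step factors = 15000
Overall factor = 8.00 μg/mL / (0.133 ng/mL) = 60150
x = 60150 / 15000 = 4.01

4.01-fold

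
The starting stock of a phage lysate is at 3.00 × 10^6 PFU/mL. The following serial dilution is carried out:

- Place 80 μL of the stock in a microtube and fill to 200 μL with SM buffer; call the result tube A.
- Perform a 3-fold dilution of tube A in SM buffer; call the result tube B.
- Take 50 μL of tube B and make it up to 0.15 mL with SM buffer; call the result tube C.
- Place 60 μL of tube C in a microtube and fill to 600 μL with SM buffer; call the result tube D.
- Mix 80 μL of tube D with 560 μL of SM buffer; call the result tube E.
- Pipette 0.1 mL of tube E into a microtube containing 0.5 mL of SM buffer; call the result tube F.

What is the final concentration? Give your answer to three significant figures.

278 PFU/mL

Step 1: 80 μL brought to 200 μL → factor 200/80 = 2.5
Step 2: 3-fold → factor 3
Step 3: 50 μL brought to 0.15 mL → factor 150/50 = 3
Step 4: 60 μL brought to 600 μL → factor 600/60 = 10
Step 5: 80 μL + 560 μL = 640 μL total → factor 640/80 = 8
Step 6: 0.1 mL + 0.5 mL = 0.6 mL total → factor 0.6/0.1 = 6
Overall dilution factor = 2.5 × 3 × 3 × 10 × 8 × 6 = 10800
Final = 3.00 × 10^6 PFU/mL / 10800 = 278 PFU/mL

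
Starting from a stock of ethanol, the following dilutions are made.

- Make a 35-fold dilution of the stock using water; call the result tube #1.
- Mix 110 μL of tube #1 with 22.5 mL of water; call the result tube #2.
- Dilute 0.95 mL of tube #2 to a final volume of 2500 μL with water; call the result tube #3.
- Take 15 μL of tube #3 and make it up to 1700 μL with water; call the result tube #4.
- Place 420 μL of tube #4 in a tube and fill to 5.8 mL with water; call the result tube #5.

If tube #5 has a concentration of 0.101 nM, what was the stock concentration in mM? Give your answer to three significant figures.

Step 1: 35-fold → factor 35
Step 2: 110 μL + 22.5 mL = 22610 μL total → factor 22610/110 = 205.55
Step 3: 0.95 mL brought to 2500 μL → factor 2.5/0.95 = 2.6316
Step 4: 15 μL brought to 1700 μL → factor 1700/15 = 113.33
Step 5: 420 μL brought to 5.8 mL → factor 5800/420 = 13.81
Overall dilution factor = 35 × 205.55 × 2.6316 × 113.33 × 13.81 = 2.963 × 10^7
Stock = 0.101 nM × 2.963 × 10^7 = 2.993 × 10^6 nM = 2.99 mM

2.99 mM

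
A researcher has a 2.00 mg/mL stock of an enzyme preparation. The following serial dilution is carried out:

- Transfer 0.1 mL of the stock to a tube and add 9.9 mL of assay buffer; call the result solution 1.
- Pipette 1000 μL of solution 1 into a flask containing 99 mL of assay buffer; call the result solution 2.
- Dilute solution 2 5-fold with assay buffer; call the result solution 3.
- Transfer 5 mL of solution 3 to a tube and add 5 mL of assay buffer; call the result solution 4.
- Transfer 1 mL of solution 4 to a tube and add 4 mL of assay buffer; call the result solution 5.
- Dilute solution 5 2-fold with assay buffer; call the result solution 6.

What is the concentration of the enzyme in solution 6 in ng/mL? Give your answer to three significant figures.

2.00 ng/mL

Step 1: 0.1 mL + 9.9 mL = 10 mL total → factor 10/0.1 = 100
Step 2: 1000 μL + 99 mL = 1 × 10^5 μL total → factor 1 × 10^5/1000 = 100
Step 3: 5-fold → factor 5
Step 4: 5 mL + 5 mL = 10 mL total → factor 10/5 = 2
Step 5: 1 mL + 4 mL = 5 mL total → factor 5/1 = 5
Step 6: 2-fold → factor 2
Overall dilution factor = 100 × 100 × 5 × 2 × 5 × 2 = 1 × 10^6
Final = 2.00 mg/mL / 1 × 10^6 = 2.000 × 10^-6 mg/mL = 2.00 ng/mL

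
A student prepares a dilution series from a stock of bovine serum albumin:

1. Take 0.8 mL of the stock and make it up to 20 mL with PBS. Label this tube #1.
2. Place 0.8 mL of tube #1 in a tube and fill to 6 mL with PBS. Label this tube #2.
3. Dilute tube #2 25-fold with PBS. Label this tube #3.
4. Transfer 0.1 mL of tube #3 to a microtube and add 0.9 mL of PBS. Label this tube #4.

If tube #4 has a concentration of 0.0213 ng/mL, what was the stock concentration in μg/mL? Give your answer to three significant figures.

0.998 μg/mL

Step 1: 0.8 mL brought to 20 mL → factor 20/0.8 = 25
Step 2: 0.8 mL brought to 6 mL → factor 6/0.8 = 7.5
Step 3: 25-fold → factor 25
Step 4: 0.1 mL + 0.9 mL = 1 mL total → factor 1/0.1 = 10
Overall dilution factor = 25 × 7.5 × 25 × 10 = 46875
Stock = 0.0213 ng/mL × 46875 = 998.4 ng/mL = 0.998 μg/mL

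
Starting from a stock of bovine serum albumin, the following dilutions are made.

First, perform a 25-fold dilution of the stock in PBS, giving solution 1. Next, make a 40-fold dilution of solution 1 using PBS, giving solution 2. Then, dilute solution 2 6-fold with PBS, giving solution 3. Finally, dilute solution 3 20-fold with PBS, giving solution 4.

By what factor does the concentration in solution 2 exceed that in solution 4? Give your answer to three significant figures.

Step 1: 25-fold → factor 25
Step 2: 40-fold → factor 40
Step 3: 6-fold → factor 6
Step 4: 20-fold → factor 20
Dilution factor to solution 2 = 1000; to solution 4 = 1.2 × 10^5
[solution 2]/[solution 4] = (factor to solution 4)/(factor to solution 2) = 1.2 × 10^5/1000 = 120

120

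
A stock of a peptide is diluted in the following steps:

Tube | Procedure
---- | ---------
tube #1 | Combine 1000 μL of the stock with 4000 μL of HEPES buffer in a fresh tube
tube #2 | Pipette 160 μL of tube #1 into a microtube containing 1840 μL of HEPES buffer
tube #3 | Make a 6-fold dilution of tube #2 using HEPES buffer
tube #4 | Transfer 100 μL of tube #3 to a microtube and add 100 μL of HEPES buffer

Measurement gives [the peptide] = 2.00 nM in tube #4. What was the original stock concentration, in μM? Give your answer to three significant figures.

1.50 μM

Step 1: 1000 μL + 4000 μL = 5000 μL total → factor 5000/1000 = 5
Step 2: 160 μL + 1840 μL = 2000 μL total → factor 2000/160 = 12.5
Step 3: 6-fold → factor 6
Step 4: 100 μL + 100 μL = 200 μL total → factor 200/100 = 2
Overall dilution factor = 5 × 12.5 × 6 × 2 = 750
Stock = 2.00 nM × 750 = 1500 nM = 1.50 μM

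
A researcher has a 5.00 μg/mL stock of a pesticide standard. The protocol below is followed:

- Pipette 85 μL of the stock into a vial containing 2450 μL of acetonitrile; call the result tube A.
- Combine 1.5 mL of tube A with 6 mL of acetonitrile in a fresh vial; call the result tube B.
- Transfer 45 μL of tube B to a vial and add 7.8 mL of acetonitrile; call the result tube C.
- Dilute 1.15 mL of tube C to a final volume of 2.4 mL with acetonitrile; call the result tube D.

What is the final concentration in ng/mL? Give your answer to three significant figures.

0.0922 ng/mL

Step 1: 85 μL + 2450 μL = 2535 μL total → factor 2535/85 = 29.824
Step 2: 1.5 mL + 6 mL = 7.5 mL total → factor 7.5/1.5 = 5
Step 3: 45 μL + 7.8 mL = 7845 μL total → factor 7845/45 = 174.33
Step 4: 1.15 mL brought to 2.4 mL → factor 2.4/1.15 = 2.087
Overall dilution factor = 29.824 × 5 × 174.33 × 2.087 = 54253
Final = 5.00 μg/mL / 54253 = 9.216 × 10^-5 μg/mL = 0.0922 ng/mL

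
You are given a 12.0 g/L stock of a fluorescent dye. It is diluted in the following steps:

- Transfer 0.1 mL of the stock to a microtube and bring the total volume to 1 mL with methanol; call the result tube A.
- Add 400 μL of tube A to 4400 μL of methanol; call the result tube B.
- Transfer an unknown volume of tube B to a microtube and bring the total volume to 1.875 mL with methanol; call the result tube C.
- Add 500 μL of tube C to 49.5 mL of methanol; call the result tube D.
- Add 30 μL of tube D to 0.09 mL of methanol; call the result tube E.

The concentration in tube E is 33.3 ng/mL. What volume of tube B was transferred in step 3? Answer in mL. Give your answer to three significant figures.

Step 1: 0.1 mL brought to 1 mL → factor 1/0.1 = 10
Step 2: 400 μL + 4400 μL = 4800 μL total → factor 4800/400 = 12
Step 3: v brought to 1.875 mL → factor = 1.875 mL/v
Step 4: 500 μL + 49.5 mL = 50000 μL total → factor 50000/500 = 100
Step 5: 30 μL + 0.09 mL = 120 μL total → factor 120/30 = 4
Product of known-step factors = 48000
Overall factor = 12.0 g/L / (33.3 ng/mL) = 3.6036 × 10^5
Step-3 factor = 3.6036 × 10^5 / 48000 = 7.5075
v = 1.875 mL / 7.5075 = 0.250 mL

0.250 mL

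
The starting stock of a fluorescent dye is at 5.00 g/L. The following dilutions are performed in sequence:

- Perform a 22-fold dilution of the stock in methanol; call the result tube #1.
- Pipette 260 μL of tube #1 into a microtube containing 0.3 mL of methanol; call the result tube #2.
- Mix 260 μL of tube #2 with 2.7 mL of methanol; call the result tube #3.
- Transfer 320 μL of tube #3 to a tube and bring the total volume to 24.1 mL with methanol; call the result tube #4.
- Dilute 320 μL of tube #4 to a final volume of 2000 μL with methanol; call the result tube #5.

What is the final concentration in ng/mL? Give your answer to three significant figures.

19.7 ng/mL

Step 1: 22-fold → factor 22
Step 2: 260 μL + 0.3 mL = 560 μL total → factor 560/260 = 2.1538
Step 3: 260 μL + 2.7 mL = 2960 μL total → factor 2960/260 = 11.385
Step 4: 320 μL brought to 24.1 mL → factor 24100/320 = 75.312
Step 5: 320 μL brought to 2000 μL → factor 2000/320 = 6.25
Overall dilution factor = 22 × 2.1538 × 11.385 × 75.312 × 6.25 = 2.5392 × 10^5
Final = 5.00 g/L / 2.5392 × 10^5 = 1.969 × 10^-5 g/L = 19.7 ng/mL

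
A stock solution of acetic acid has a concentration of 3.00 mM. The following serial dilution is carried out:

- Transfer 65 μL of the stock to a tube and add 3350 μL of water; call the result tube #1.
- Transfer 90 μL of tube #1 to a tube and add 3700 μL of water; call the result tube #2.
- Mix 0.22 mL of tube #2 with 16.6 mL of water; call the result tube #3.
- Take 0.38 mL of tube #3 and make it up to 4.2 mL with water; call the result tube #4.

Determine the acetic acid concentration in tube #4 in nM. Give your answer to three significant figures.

1.60 nM

Step 1: 65 μL + 3350 μL = 3415 μL total → factor 3415/65 = 52.538
Step 2: 90 μL + 3700 μL = 3790 μL total → factor 3790/90 = 42.111
Step 3: 0.22 mL + 16.6 mL = 16.82 mL total → factor 16.82/0.22 = 76.455
Step 4: 0.38 mL brought to 4.2 mL → factor 4.2/0.38 = 11.053
Overall dilution factor = 52.538 × 42.111 × 76.455 × 11.053 = 1.8696 × 10^6
Final = 3.00 mM / 1.8696 × 10^6 = 1.605 × 10^-6 mM = 1.60 nM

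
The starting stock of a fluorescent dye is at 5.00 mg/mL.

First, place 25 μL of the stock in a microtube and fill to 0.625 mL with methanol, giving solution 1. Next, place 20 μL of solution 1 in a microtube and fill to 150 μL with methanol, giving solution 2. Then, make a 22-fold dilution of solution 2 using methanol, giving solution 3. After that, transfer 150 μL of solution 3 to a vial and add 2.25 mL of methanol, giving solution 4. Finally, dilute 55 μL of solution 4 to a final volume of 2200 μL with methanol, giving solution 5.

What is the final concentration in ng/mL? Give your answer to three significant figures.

1.89 ng/mL

Step 1: 25 μL brought to 0.625 mL → factor 625/25 = 25
Step 2: 20 μL brought to 150 μL → factor 150/20 = 7.5
Step 3: 22-fold → factor 22
Step 4: 150 μL + 2.25 mL = 2400 μL total → factor 2400/150 = 16
Step 5: 55 μL brought to 2200 μL → factor 2200/55 = 40
Overall dilution factor = 25 × 7.5 × 22 × 16 × 40 = 2.64 × 10^6
Final = 5.00 mg/mL / 2.64 × 10^6 = 1.894 × 10^-6 mg/mL = 1.89 ng/mL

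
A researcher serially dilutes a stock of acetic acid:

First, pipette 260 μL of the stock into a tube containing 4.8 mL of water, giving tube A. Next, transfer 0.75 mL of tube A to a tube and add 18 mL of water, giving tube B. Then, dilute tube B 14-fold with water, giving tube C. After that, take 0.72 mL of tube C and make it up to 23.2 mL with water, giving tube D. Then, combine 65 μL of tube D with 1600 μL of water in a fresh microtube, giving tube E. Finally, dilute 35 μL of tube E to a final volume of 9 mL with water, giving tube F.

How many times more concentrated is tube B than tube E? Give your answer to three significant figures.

1.16 × 10^4

Step 1: 260 μL + 4.8 mL = 5060 μL total → factor 5060/260 = 19.462
Step 2: 0.75 mL + 18 mL = 18.75 mL total → factor 18.75/0.75 = 25
Step 3: 14-fold → factor 14
Step 4: 0.72 mL brought to 23.2 mL → factor 23.2/0.72 = 32.222
Step 5: 65 μL + 1600 μL = 1665 μL total → factor 1665/65 = 25.615
Dilution factor to tube B = 486.54; to tube E = 5.6221 × 10^6
[tube B]/[tube E] = (factor to tube E)/(factor to tube B) = 5.6221 × 10^6/486.54 = 1.16 × 10^4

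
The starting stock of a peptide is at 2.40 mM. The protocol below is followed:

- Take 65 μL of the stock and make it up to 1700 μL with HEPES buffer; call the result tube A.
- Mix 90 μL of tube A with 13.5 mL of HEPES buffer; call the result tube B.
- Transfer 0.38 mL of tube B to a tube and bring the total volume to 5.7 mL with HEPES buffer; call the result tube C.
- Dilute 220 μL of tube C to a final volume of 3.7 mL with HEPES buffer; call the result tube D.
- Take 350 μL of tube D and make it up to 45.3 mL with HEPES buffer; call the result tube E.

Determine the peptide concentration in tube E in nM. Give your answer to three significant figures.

0.0186 nM

Step 1: 65 μL brought to 1700 μL → factor 1700/65 = 26.154
Step 2: 90 μL + 13.5 mL = 13590 μL total → factor 13590/90 = 151
Step 3: 0.38 mL brought to 5.7 mL → factor 5.7/0.38 = 15
Step 4: 220 μL brought to 3.7 mL → factor 3700/220 = 16.818
Step 5: 350 μL brought to 45.3 mL → factor 45300/350 = 129.43
Overall dilution factor = 26.154 × 151 × 15 × 16.818 × 129.43 = 1.2895 × 10^8
Final = 2.40 mM / 1.2895 × 10^8 = 1.861 × 10^-8 mM = 0.0186 nM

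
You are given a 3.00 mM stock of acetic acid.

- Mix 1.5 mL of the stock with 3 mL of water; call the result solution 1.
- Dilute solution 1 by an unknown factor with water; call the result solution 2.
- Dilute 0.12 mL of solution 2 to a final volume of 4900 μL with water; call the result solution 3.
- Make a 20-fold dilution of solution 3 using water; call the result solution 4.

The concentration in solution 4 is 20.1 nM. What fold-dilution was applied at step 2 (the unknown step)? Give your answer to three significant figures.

Step 1: 1.5 mL + 3 mL = 4.5 mL total → factor 4.5/1.5 = 3
Step 2: unknown factor x
Step 3: 0.12 mL brought to 4900 μL → factor 4.9/0.12 = 40.833
Step 4: 20-fold → factor 20
Product of known-step factors = 2450
Overall factor = 3.00 mM / (20.1 nM) = 1.4925 × 10^5
x = 1.4925 × 10^5 / 2450 = 60.9

60.9-fold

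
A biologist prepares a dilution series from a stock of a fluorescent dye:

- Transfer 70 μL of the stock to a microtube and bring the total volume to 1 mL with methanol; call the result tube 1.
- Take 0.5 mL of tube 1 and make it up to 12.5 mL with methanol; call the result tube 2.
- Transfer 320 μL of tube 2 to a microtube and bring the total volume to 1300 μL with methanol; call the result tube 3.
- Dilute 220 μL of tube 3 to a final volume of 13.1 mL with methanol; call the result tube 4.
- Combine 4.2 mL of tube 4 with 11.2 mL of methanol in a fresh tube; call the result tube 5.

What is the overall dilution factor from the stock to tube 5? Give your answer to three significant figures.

Step 1: 70 μL brought to 1 mL → factor 1000/70 = 14.286
Step 2: 0.5 mL brought to 12.5 mL → factor 12.5/0.5 = 25
Step 3: 320 μL brought to 1300 μL → factor 1300/320 = 4.0625
Step 4: 220 μL brought to 13.1 mL → factor 13100/220 = 59.545
Step 5: 4.2 mL + 11.2 mL = 15.4 mL total → factor 15.4/4.2 = 3.6667
Overall dilution factor = 14.286 × 25 × 4.0625 × 59.545 × 3.6667 = 3.1678 × 10^5

3.17 × 10^5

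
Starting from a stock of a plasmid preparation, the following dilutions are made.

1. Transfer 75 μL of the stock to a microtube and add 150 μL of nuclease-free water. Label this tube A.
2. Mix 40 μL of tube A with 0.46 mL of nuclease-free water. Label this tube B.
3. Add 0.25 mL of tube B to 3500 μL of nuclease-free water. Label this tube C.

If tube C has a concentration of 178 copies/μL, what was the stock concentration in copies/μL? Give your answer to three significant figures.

1.00 × 10^5 copies/μL

Step 1: 75 μL + 150 μL = 225 μL total → factor 225/75 = 3
Step 2: 40 μL + 0.46 mL = 500 μL total → factor 500/40 = 12.5
Step 3: 0.25 mL + 3500 μL = 3.75 mL total → factor 3.75/0.25 = 15
Overall dilution factor = 3 × 12.5 × 15 = 562.5
Stock = 178 copies/μL × 562.5 = 1.00 × 10^5 copies/μL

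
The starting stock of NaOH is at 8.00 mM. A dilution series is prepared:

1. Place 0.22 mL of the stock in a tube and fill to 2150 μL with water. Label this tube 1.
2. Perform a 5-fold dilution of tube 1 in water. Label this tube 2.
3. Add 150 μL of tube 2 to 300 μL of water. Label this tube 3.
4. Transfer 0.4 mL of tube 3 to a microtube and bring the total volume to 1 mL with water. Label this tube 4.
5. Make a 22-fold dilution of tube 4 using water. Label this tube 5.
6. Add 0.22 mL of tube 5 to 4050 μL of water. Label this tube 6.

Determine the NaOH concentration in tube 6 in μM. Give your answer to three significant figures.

Step 1: 0.22 mL brought to 2150 μL → factor 2.15/0.22 = 9.7727
Step 2: 5-fold → factor 5
Step 3: 150 μL + 300 μL = 450 μL total → factor 450/150 = 3
Step 4: 0.4 mL brought to 1 mL → factor 1/0.4 = 2.5
Step 5: 22-fold → factor 22
Step 6: 0.22 mL + 4050 μL = 4.27 mL total → factor 4.27/0.22 = 19.409
Overall dilution factor = 9.7727 × 5 × 3 × 2.5 × 22 × 19.409 = 1.5649 × 10^5
Final = 8.00 mM / 1.5649 × 10^5 = 5.112 × 10^-5 mM = 0.0511 μM

0.0511 μM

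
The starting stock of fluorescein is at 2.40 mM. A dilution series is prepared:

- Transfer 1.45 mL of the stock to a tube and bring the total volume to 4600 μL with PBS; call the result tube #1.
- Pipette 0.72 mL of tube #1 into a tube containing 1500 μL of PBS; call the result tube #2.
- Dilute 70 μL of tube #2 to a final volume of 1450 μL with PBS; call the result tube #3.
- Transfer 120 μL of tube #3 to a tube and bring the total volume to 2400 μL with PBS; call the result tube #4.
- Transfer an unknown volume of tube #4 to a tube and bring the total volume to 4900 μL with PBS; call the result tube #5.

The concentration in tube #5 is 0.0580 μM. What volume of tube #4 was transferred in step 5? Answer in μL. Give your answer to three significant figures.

480 μL

Step 1: 1.45 mL brought to 4600 μL → factor 4.6/1.45 = 3.1724
Step 2: 0.72 mL + 1500 μL = 2.22 mL total → factor 2.22/0.72 = 3.0833
Step 3: 70 μL brought to 1450 μL → factor 1450/70 = 20.714
Step 4: 120 μL brought to 2400 μL → factor 2400/120 = 20
Step 5: v brought to 4900 μL → factor = 4900 μL/v
Product of known-step factors = 4052.4
Overall factor = 2.40 mM / (0.0580 μM) = 41379
Step-5 factor = 41379 / 4052.4 = 10.211
v = 4900 μL / 10.211 = 480 μL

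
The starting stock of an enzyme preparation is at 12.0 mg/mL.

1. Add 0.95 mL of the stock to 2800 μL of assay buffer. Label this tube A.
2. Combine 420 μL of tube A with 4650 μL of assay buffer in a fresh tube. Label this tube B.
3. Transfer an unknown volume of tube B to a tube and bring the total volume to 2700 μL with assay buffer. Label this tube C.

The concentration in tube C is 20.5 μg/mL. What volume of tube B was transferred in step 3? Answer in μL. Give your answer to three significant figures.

220 μL

Step 1: 0.95 mL + 2800 μL = 3.75 mL total → factor 3.75/0.95 = 3.9474
Step 2: 420 μL + 4650 μL = 5070 μL total → factor 5070/420 = 12.071
Step 3: v brought to 2700 μL → factor = 2700 μL/v
Product of known-step factors = 47.65
Overall factor = 12.0 mg/mL / (20.5 μg/mL) = 585.37
Step-3 factor = 585.37 / 47.65 = 12.285
v = 2700 μL / 12.285 = 220 μL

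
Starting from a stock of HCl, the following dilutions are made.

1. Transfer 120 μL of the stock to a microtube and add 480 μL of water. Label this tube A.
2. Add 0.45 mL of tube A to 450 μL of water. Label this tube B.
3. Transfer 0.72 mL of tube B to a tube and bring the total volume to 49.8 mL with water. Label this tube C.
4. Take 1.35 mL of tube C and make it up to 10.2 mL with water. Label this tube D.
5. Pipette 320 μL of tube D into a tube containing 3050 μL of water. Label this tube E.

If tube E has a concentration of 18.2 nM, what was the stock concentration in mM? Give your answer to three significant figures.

1.00 mM

Step 1: 120 μL + 480 μL = 600 μL total → factor 600/120 = 5
Step 2: 0.45 mL + 450 μL = 0.9 mL total → factor 0.9/0.45 = 2
Step 3: 0.72 mL brought to 49.8 mL → factor 49.8/0.72 = 69.167
Step 4: 1.35 mL brought to 10.2 mL → factor 10.2/1.35 = 7.5556
Step 5: 320 μL + 3050 μL = 3370 μL total → factor 3370/320 = 10.531
Overall dilution factor = 5 × 2 × 69.167 × 7.5556 × 10.531 = 55036
Stock = 18.2 nM × 55036 = 1.002 × 10^6 nM = 1.00 mM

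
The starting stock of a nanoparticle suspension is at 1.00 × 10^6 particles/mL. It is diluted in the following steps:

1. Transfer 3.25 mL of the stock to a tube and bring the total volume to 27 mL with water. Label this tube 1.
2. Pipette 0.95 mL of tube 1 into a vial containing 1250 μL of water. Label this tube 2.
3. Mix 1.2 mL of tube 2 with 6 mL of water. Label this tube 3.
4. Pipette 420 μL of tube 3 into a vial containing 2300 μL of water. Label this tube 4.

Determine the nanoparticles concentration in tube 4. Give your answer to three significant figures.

Step 1: 3.25 mL brought to 27 mL → factor 27/3.25 = 8.3077
Step 2: 0.95 mL + 1250 μL = 2.2 mL total → factor 2.2/0.95 = 2.3158
Step 3: 1.2 mL + 6 mL = 7.2 mL total → factor 7.2/1.2 = 6
Step 4: 420 μL + 2300 μL = 2720 μL total → factor 2720/420 = 6.4762
Overall dilution factor = 8.3077 × 2.3158 × 6 × 6.4762 = 747.57
Final = 1.00 × 10^6 particles/mL / 747.57 = 1.34 × 10^3 particles/mL

1.34 × 10^3 particles/mL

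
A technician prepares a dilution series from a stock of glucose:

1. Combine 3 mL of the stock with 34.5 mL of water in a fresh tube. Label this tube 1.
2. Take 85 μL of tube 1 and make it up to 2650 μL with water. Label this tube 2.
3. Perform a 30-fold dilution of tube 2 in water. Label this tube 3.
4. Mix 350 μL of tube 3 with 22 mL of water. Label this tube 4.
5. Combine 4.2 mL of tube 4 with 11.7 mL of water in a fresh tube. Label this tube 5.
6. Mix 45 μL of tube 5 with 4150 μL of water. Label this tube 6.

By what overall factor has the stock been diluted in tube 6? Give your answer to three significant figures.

2.63 × 10^8

Step 1: 3 mL + 34.5 mL = 37.5 mL total → factor 37.5/3 = 12.5
Step 2: 85 μL brought to 2650 μL → factor 2650/85 = 31.176
Step 3: 30-fold → factor 30
Step 4: 350 μL + 22 mL = 22350 μL total → factor 22350/350 = 63.857
Step 5: 4.2 mL + 11.7 mL = 15.9 mL total → factor 15.9/4.2 = 3.7857
Step 6: 45 μL + 4150 μL = 4195 μL total → factor 4195/45 = 93.222
Overall dilution factor = 12.5 × 31.176 × 30 × 63.857 × 3.7857 × 93.222 = 2.6347 × 10^8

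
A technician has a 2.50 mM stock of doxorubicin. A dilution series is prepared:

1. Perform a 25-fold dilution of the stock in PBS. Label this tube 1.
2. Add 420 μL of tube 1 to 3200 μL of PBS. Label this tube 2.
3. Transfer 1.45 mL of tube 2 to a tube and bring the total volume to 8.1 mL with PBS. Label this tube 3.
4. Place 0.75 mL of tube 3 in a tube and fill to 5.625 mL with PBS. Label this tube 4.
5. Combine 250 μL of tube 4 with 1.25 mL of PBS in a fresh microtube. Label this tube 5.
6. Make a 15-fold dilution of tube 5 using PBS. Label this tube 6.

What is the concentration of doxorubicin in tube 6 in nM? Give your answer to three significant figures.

3.08 nM

Step 1: 25-fold → factor 25
Step 2: 420 μL + 3200 μL = 3620 μL total → factor 3620/420 = 8.619
Step 3: 1.45 mL brought to 8.1 mL → factor 8.1/1.45 = 5.5862
Step 4: 0.75 mL brought to 5.625 mL → factor 5.625/0.75 = 7.5
Step 5: 250 μL + 1.25 mL = 1500 μL total → factor 1500/250 = 6
Step 6: 15-fold → factor 15
Overall dilution factor = 25 × 8.619 × 5.5862 × 7.5 × 6 × 15 = 8.1249 × 10^5
Final = 2.50 mM / 8.1249 × 10^5 = 3.077 × 10^-6 mM = 3.08 nM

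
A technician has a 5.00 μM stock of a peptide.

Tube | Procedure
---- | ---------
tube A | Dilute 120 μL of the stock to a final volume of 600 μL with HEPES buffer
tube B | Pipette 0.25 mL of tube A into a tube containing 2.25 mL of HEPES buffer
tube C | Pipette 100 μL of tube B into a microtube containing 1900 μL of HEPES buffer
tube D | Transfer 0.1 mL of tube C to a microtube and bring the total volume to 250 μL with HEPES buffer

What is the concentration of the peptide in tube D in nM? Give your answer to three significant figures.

Step 1: 120 μL brought to 600 μL → factor 600/120 = 5
Step 2: 0.25 mL + 2.25 mL = 2.5 mL total → factor 2.5/0.25 = 10
Step 3: 100 μL + 1900 μL = 2000 μL total → factor 2000/100 = 20
Step 4: 0.1 mL brought to 250 μL → factor 0.25/0.1 = 2.5
Overall dilution factor = 5 × 10 × 20 × 2.5 = 2500
Final = 5.00 μM / 2500 = 0.002000 μM = 2.00 nM

2.00 nM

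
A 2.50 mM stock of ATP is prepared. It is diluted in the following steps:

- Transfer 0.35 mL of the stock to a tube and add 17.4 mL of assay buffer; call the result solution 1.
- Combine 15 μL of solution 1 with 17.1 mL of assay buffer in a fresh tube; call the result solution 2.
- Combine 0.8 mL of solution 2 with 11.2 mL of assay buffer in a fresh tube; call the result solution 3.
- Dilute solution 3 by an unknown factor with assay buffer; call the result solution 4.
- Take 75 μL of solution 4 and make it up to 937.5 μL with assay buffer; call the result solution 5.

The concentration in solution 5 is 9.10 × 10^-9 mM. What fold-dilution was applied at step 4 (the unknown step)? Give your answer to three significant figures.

25.3-fold

Step 1: 0.35 mL + 17.4 mL = 17.75 mL total → factor 17.75/0.35 = 50.714
Step 2: 15 μL + 17.1 mL = 17115 μL total → factor 17115/15 = 1141
Step 3: 0.8 mL + 11.2 mL = 12 mL total → factor 12/0.8 = 15
Step 4: unknown factor x
Step 5: 75 μL brought to 937.5 μL → factor 937.5/75 = 12.5
Product of known-step factors = 1.085 × 10^7
Overall factor = 2.50 mM / (9.10 × 10^-9 mM) = 2.7473 × 10^8
x = 2.7473 × 10^8 / 1.085 × 10^7 = 25.3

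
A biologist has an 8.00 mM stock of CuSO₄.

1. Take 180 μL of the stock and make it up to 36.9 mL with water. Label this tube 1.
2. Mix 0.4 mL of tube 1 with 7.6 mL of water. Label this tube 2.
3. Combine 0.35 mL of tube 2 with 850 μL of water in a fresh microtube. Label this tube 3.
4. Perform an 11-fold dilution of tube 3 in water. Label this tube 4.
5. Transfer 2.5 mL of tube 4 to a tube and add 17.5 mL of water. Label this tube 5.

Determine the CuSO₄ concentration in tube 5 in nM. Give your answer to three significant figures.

Step 1: 180 μL brought to 36.9 mL → factor 36900/180 = 205
Step 2: 0.4 mL + 7.6 mL = 8 mL total → factor 8/0.4 = 20
Step 3: 0.35 mL + 850 μL = 1.2 mL total → factor 1.2/0.35 = 3.4286
Step 4: 11-fold → factor 11
Step 5: 2.5 mL + 17.5 mL = 20 mL total → factor 20/2.5 = 8
Overall dilution factor = 205 × 20 × 3.4286 × 11 × 8 = 1.237 × 10^6
Final = 8.00 mM / 1.237 × 10^6 = 6.467 × 10^-6 mM = 6.47 nM

6.47 nM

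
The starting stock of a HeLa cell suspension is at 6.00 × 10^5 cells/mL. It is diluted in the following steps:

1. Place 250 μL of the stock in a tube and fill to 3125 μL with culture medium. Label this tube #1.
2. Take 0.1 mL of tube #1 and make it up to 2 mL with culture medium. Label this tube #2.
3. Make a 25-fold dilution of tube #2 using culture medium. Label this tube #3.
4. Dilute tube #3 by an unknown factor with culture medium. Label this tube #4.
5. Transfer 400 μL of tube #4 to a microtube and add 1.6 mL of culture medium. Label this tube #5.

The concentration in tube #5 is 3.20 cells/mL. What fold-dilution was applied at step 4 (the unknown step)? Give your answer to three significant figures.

6.00-fold

Step 1: 250 μL brought to 3125 μL → factor 3125/250 = 12.5
Step 2: 0.1 mL brought to 2 mL → factor 2/0.1 = 20
Step 3: 25-fold → factor 25
Step 4: unknown factor x
Step 5: 400 μL + 1.6 mL = 2000 μL total → factor 2000/400 = 5
Product of known-step factors = 31250
Overall factor = 6.00 × 10^5 cells/mL / (3.20 cells/mL) = 1.875 × 10^5
x = 1.875 × 10^5 / 31250 = 6.00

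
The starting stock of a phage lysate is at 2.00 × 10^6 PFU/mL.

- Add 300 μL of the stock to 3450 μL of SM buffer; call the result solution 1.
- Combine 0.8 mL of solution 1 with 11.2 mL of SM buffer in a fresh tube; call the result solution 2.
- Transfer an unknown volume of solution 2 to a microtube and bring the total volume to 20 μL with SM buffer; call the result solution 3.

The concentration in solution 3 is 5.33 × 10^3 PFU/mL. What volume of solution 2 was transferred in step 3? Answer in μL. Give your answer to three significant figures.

9.99 μL

Step 1: 300 μL + 3450 μL = 3750 μL total → factor 3750/300 = 12.5
Step 2: 0.8 mL + 11.2 mL = 12 mL total → factor 12/0.8 = 15
Step 3: v brought to 20 μL → factor = 20 μL/v
Product of known-step factors = 187.5
Overall factor = 2.00 × 10^6 PFU/mL / (5.33 × 10^3 PFU/mL) = 375.23
Step-3 factor = 375.23 / 187.5 = 2.0013
v = 20 μL / 2.0013 = 9.99 μL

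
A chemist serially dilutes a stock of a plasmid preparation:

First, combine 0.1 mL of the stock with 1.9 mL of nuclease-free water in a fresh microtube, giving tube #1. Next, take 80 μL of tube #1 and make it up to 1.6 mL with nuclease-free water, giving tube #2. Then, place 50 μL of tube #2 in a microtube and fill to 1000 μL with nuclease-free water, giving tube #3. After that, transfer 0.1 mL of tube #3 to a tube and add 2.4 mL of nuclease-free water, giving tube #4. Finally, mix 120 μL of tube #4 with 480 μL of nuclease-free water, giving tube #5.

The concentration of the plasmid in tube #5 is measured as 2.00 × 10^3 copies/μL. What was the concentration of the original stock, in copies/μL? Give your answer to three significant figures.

Step 1: 0.1 mL + 1.9 mL = 2 mL total → factor 2/0.1 = 20
Step 2: 80 μL brought to 1.6 mL → factor 1600/80 = 20
Step 3: 50 μL brought to 1000 μL → factor 1000/50 = 20
Step 4: 0.1 mL + 2.4 mL = 2.5 mL total → factor 2.5/0.1 = 25
Step 5: 120 μL + 480 μL = 600 μL total → factor 600/120 = 5
Overall dilution factor = 20 × 20 × 20 × 25 × 5 = 1 × 10^6
Stock = 2.00 × 10^3 copies/μL × 1 × 10^6 = 2.00 × 10^9 copies/μL

2.00 × 10^9 copies/μL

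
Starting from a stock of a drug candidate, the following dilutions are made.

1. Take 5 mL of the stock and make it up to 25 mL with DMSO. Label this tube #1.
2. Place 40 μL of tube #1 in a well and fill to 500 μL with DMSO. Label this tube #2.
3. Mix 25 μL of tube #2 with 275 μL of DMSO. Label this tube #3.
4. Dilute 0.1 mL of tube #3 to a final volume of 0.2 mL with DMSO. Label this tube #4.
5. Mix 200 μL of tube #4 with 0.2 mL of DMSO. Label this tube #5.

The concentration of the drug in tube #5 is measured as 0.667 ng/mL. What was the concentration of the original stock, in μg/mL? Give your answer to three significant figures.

Step 1: 5 mL brought to 25 mL → factor 25/5 = 5
Step 2: 40 μL brought to 500 μL → factor 500/40 = 12.5
Step 3: 25 μL + 275 μL = 300 μL total → factor 300/25 = 12
Step 4: 0.1 mL brought to 0.2 mL → factor 0.2/0.1 = 2
Step 5: 200 μL + 0.2 mL = 400 μL total → factor 400/200 = 2
Overall dilution factor = 5 × 12.5 × 12 × 2 × 2 = 3000
Stock = 0.667 ng/mL × 3000 = 2001 ng/mL = 2.00 μg/mL

2.00 μg/mL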